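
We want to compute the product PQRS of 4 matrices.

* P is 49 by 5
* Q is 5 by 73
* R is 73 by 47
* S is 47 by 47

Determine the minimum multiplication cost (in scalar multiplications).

Adjacent pairs: PQ = 49·5·73 = 17885; QR = 5·73·47 = 17155; RS = 73·47·47 = 161257.
Length 3: P..R: k=1: 0+17155+49·5·47=28670; k=2: 17885+0+49·73·47=186004 → min 28670 | Q..S: k=2: 0+161257+5·73·47=178412; k=3: 17155+0+5·47·47=28200 → min 28200.
Length 4: P..S: k=1: 0+28200+49·5·47=39715; k=2: 17885+161257+49·73·47=347261; k=3: 28670+0+49·47·47=136911 → min 39715.
Optimal order: (P((QR)S)) with cost 39715.

39715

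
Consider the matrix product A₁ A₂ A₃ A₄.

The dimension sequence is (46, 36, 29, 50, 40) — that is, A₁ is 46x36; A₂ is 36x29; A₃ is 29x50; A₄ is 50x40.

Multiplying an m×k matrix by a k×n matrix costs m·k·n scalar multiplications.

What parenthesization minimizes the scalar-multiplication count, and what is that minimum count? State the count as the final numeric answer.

159384

Adjacent pairs: A₁A₂ = 46·36·29 = 48024; A₂A₃ = 36·29·50 = 52200; A₃A₄ = 29·50·40 = 58000.
Length 3: A₁..A₃: k=1: 0+52200+46·36·50=135000; k=2: 48024+0+46·29·50=114724 → min 114724 | A₂..A₄: k=2: 0+58000+36·29·40=99760; k=3: 52200+0+36·50·40=124200 → min 99760.
Length 4: A₁..A₄: k=1: 0+99760+46·36·40=166000; k=2: 48024+58000+46·29·40=159384; k=3: 114724+0+46·50·40=206724 → min 159384.
Optimal parenthesization: ((A₁ A₂) (A₃ A₄)) with cost 159384.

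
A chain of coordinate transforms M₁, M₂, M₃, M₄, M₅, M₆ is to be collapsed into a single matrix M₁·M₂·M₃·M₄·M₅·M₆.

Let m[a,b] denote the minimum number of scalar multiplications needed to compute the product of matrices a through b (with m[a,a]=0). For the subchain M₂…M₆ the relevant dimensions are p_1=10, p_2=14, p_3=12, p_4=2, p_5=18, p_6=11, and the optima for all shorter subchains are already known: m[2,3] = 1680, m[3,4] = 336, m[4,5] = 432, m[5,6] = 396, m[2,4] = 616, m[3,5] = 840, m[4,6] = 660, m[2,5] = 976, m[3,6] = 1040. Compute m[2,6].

m[2,6] = min over k∈[2,5] of m[2,k]+m[k+1,6]+p_{1}·p_k·p_{6}.
k=2: 0 + 1040 + 10·14·11 = 2580; k=3: 1680 + 660 + 10·12·11 = 3660; k=4: 616 + 396 + 10·2·11 = 1232; k=5: 976 + 0 + 10·18·11 = 2956.
Minimum: 1232 at k=4.

1232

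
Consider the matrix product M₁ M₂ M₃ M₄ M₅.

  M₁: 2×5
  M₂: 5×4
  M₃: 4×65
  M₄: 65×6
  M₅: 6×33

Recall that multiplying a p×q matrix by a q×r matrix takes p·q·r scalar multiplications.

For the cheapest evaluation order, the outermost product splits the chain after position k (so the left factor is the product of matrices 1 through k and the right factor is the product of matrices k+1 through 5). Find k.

4

Adjacent pairs: M₁M₂ = 2·5·4 = 40; M₂M₃ = 5·4·65 = 1300; M₃M₄ = 4·65·6 = 1560; M₄M₅ = 65·6·33 = 12870.
Length 3: M₁..M₃: k=1: 0+1300+2·5·65=1950; k=2: 40+0+2·4·65=560 → min 560 | M₂..M₄: k=2: 0+1560+5·4·6=1680; k=3: 1300+0+5·65·6=3250 → min 1680 | M₃..M₅: k=3: 0+12870+4·65·33=21450; k=4: 1560+0+4·6·33=2352 → min 2352.
Length 4: M₁..M₄: k=1: 0+1680+2·5·6=1740; k=2: 40+1560+2·4·6=1648; k=3: 560+0+2·65·6=1340 → min 1340 | M₂..M₅: k=2: 0+2352+5·4·33=3012; k=3: 1300+12870+5·65·33=24895; k=4: 1680+0+5·6·33=2670 → min 2670.
Top-level splits: k=1: (M₁..M₁)·(M₂..M₅) → 0+2670+2·5·33 = 3000; k=2: (M₁..M₂)·(M₃..M₅) → 40+2352+2·4·33 = 2656; k=3: (M₁..M₃)·(M₄..M₅) → 560+12870+2·65·33 = 17720; k=4: (M₁..M₄)·(M₅..M₅) → 1340+0+2·6·33 = 1736.
Best split is after M₄, i.e. k = 4.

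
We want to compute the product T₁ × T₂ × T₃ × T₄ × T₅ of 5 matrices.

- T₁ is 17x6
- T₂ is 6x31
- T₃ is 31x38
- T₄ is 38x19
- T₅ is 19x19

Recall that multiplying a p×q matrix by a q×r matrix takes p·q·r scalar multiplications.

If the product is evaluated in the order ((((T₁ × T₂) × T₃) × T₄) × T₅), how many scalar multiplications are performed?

41599

(T₁ × T₂): 17×6 by 6×31 → 17×31, cost 17·6·31 = 3162
((T₁ × T₂) × T₃): 17×31 by 31×38 → 17×38, cost 17·31·38 = 20026; cumulative 23188
(((T₁ × T₂) × T₃) × T₄): 17×38 by 38×19 → 17×19, cost 17·38·19 = 12274; cumulative 35462
((((T₁ × T₂) × T₃) × T₄) × T₅): 17×19 by 19×19 → 17×19, cost 17·19·19 = 6137; cumulative 41599
Total: 41599 scalar multiplications.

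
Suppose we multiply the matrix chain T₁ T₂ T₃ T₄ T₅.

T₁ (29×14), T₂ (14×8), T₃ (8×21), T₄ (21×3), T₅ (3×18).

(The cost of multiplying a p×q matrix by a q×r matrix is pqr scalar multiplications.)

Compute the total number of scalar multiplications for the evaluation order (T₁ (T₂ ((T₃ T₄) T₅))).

(T₃ T₄): 8×21 by 21×3 → 8×3, cost 8·21·3 = 504
((T₃ T₄) T₅): 8×3 by 3×18 → 8×18, cost 8·3·18 = 432; cumulative 936
(T₂ ((T₃ T₄) T₅)): 14×8 by 8×18 → 14×18, cost 14·8·18 = 2016; cumulative 2952
(T₁ (T₂ ((T₃ T₄) T₅))): 29×14 by 14×18 → 29×18, cost 29·14·18 = 7308; cumulative 10260
Total: 10260 scalar multiplications.

10260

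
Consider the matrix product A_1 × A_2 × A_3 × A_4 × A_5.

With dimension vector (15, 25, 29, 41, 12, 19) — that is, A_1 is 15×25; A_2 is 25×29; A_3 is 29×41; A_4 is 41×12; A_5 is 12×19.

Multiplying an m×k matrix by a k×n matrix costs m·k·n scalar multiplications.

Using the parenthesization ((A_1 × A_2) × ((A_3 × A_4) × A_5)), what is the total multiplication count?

40020

(A_1 × A_2): 15×25 by 25×29 → 15×29, cost 15·25·29 = 10875
(A_3 × A_4): 29×41 by 41×12 → 29×12, cost 29·41·12 = 14268
((A_3 × A_4) × A_5): 29×12 by 12×19 → 29×19, cost 29·12·19 = 6612; cumulative 20880
((A_1 × A_2) × ((A_3 × A_4) × A_5)): 15×29 by 29×19 → 15×19, cost 15·29·19 = 8265; cumulative 40020
Total: 40020 scalar multiplications.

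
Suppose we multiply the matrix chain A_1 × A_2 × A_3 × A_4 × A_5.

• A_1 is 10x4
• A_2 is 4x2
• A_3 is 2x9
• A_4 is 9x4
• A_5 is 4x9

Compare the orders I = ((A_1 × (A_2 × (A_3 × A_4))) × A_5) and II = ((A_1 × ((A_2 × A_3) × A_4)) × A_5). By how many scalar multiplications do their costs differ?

Order I = ((A_1 × (A_2 × (A_3 × A_4))) × A_5): (A_3 × A_4): 2×9 by 9×4 → 2×4, cost 2·9·4 = 72; (A_2 × (A_3 × A_4)): 4×2 by 2×4 → 4×4, cost 4·2·4 = 32; cumulative 104; (A_1 × (A_2 × (A_3 × A_4))): 10×4 by 4×4 → 10×4, cost 10·4·4 = 160; cumulative 264; ((A_1 × (A_2 × (A_3 × A_4))) × A_5): 10×4 by 4×9 → 10×9, cost 10·4·9 = 360; cumulative 624. Total 624.
Order II = ((A_1 × ((A_2 × A_3) × A_4)) × A_5): (A_2 × A_3): 4×2 by 2×9 → 4×9, cost 4·2·9 = 72; ((A_2 × A_3) × A_4): 4×9 by 9×4 → 4×4, cost 4·9·4 = 144; cumulative 216; (A_1 × ((A_2 × A_3) × A_4)): 10×4 by 4×4 → 10×4, cost 10·4·4 = 160; cumulative 376; ((A_1 × ((A_2 × A_3) × A_4)) × A_5): 10×4 by 4×9 → 10×9, cost 10·4·9 = 360; cumulative 736. Total 736.
Difference: |624 − 736| = 112.

112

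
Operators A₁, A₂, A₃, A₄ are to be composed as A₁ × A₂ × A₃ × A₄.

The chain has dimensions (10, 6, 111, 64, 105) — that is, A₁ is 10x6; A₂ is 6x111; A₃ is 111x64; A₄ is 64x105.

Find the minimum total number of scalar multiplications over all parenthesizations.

89244

Adjacent pairs: A₁A₂ = 10·6·111 = 6660; A₂A₃ = 6·111·64 = 42624; A₃A₄ = 111·64·105 = 745920.
Length 3: A₁..A₃: k=1: 0+42624+10·6·64=46464; k=2: 6660+0+10·111·64=77700 → min 46464 | A₂..A₄: k=2: 0+745920+6·111·105=815850; k=3: 42624+0+6·64·105=82944 → min 82944.
Length 4: A₁..A₄: k=1: 0+82944+10·6·105=89244; k=2: 6660+745920+10·111·105=869130; k=3: 46464+0+10·64·105=113664 → min 89244.
Optimal order: (A₁ × ((A₂ × A₃) × A₄)) with cost 89244.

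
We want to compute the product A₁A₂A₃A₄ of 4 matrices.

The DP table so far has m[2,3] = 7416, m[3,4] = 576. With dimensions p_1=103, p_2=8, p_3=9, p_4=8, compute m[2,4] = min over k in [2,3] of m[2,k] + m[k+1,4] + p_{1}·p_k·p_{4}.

7168

m[2,4] = min over k∈[2,3] of m[2,k]+m[k+1,4]+p_{1}·p_k·p_{4}.
k=2: 0 + 576 + 103·8·8 = 7168; k=3: 7416 + 0 + 103·9·8 = 14832.
Minimum: 7168 at k=2.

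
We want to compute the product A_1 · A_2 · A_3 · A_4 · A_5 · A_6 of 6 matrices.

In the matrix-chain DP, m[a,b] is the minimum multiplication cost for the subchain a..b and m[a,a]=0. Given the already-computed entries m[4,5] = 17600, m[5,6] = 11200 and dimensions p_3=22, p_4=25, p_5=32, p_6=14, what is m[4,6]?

18900

m[4,6] = min over k∈[4,5] of m[4,k]+m[k+1,6]+p_{3}·p_k·p_{6}.
k=4: 0 + 11200 + 22·25·14 = 18900; k=5: 17600 + 0 + 22·32·14 = 27456.
Minimum: 18900 at k=4.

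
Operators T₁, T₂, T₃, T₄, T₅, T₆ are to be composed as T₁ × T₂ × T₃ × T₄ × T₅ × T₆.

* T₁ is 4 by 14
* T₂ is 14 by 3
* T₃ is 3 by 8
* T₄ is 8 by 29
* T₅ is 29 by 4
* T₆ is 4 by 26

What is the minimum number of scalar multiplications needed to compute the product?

Adjacent pairs: T₁T₂ = 4·14·3 = 168; T₂T₃ = 14·3·8 = 336; T₃T₄ = 3·8·29 = 696; T₄T₅ = 8·29·4 = 928; T₅T₆ = 29·4·26 = 3016.
Length 3: T₁..T₃: k=1: 0+336+4·14·8=784; k=2: 168+0+4·3·8=264 → min 264 | T₂..T₄: k=2: 0+696+14·3·29=1914; k=3: 336+0+14·8·29=3584 → min 1914 | T₃..T₅: k=3: 0+928+3·8·4=1024; k=4: 696+0+3·29·4=1044 → min 1024 | T₄..T₆: k=4: 0+3016+8·29·26=9048; k=5: 928+0+8·4·26=1760 → min 1760.
Length 4: T₁..T₄: k=1: 0+1914+4·14·29=3538; k=2: 168+696+4·3·29=1212; k=3: 264+0+4·8·29=1192 → min 1192 | T₂..T₅: k=2: 0+1024+14·3·4=1192; k=3: 336+928+14·8·4=1712; k=4: 1914+0+14·29·4=3538 → min 1192 | T₃..T₆: k=3: 0+1760+3·8·26=2384; k=4: 696+3016+3·29·26=5974; k=5: 1024+0+3·4·26=1336 → min 1336.
Length 5: T₁..T₅: k=1: 0+1192+4·14·4=1416; k=2: 168+1024+4·3·4=1240; k=3: 264+928+4·8·4=1320; k=4: 1192+0+4·29·4=1656 → min 1240 | T₂..T₆: k=2: 0+1336+14·3·26=2428; k=3: 336+1760+14·8·26=5008; k=4: 1914+3016+14·29·26=15486; k=5: 1192+0+14·4·26=2648 → min 2428.
Length 6: T₁..T₆: k=1: 0+2428+4·14·26=3884; k=2: 168+1336+4·3·26=1816; k=3: 264+1760+4·8·26=2856; k=4: 1192+3016+4·29·26=7224; k=5: 1240+0+4·4·26=1656 → min 1656.
Optimal order: (((T₁ × T₂) × (T₃ × (T₄ × T₅))) × T₆) with cost 1656.

1656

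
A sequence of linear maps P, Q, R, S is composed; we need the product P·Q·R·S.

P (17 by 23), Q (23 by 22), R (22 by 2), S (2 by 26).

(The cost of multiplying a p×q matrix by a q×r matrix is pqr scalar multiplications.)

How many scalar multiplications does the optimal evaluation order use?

Adjacent pairs: PQ = 17·23·22 = 8602; QR = 23·22·2 = 1012; RS = 22·2·26 = 1144.
Length 3: P..R: k=1: 0+1012+17·23·2=1794; k=2: 8602+0+17·22·2=9350 → min 1794 | Q..S: k=2: 0+1144+23·22·26=14300; k=3: 1012+0+23·2·26=2208 → min 2208.
Length 4: P..S: k=1: 0+2208+17·23·26=12374; k=2: 8602+1144+17·22·26=19470; k=3: 1794+0+17·2·26=2678 → min 2678.
Optimal order: ((P·(Q·R))·S) with cost 2678.

2678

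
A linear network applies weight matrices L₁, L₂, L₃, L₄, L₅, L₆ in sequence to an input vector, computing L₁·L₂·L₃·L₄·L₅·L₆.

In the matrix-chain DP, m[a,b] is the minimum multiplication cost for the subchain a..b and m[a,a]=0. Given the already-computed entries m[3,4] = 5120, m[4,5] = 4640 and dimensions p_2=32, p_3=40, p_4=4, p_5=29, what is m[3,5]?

m[3,5] = min over k∈[3,4] of m[3,k]+m[k+1,5]+p_{2}·p_k·p_{5}.
k=3: 0 + 4640 + 32·40·29 = 41760; k=4: 5120 + 0 + 32·4·29 = 8832.
Minimum: 8832 at k=4.

8832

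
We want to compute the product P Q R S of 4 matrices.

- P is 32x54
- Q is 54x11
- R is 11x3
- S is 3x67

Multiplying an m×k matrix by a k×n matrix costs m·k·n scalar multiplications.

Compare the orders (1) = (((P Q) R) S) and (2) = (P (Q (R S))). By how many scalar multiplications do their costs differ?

131289

Order (1) = (((P Q) R) S): (P Q): 32×54 by 54×11 → 32×11, cost 32·54·11 = 19008; ((P Q) R): 32×11 by 11×3 → 32×3, cost 32·11·3 = 1056; cumulative 20064; (((P Q) R) S): 32×3 by 3×67 → 32×67, cost 32·3·67 = 6432; cumulative 26496. Total 26496.
Order (2) = (P (Q (R S))): (R S): 11×3 by 3×67 → 11×67, cost 11·3·67 = 2211; (Q (R S)): 54×11 by 11×67 → 54×67, cost 54·11·67 = 39798; cumulative 42009; (P (Q (R S))): 32×54 by 54×67 → 32×67, cost 32·54·67 = 115776; cumulative 157785. Total 157785.
Difference: |26496 − 157785| = 131289.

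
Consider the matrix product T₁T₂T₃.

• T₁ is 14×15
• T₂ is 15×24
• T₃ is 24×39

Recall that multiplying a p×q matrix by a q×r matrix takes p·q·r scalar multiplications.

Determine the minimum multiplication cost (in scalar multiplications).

18144

Order (T₁(T₂T₃)): (T₂T₃): 15×24 by 24×39 → 15×39, cost 15·24·39 = 14040; (T₁(T₂T₃)): 14×15 by 15×39 → 14×39, cost 14·15·39 = 8190; cumulative 22230. Total 22230.
Order ((T₁T₂)T₃): (T₁T₂): 14×15 by 15×24 → 14×24, cost 14·15·24 = 5040; ((T₁T₂)T₃): 14×24 by 24×39 → 14×39, cost 14·24·39 = 13104; cumulative 18144. Total 18144.
Minimum: 18144.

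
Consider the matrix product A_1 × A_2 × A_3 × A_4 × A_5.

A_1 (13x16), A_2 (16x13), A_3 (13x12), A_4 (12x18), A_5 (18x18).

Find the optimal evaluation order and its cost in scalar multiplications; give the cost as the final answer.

Adjacent pairs: A_1A_2 = 13·16·13 = 2704; A_2A_3 = 16·13·12 = 2496; A_3A_4 = 13·12·18 = 2808; A_4A_5 = 12·18·18 = 3888.
Length 3: A_1..A_3: k=1: 0+2496+13·16·12=4992; k=2: 2704+0+13·13·12=4732 → min 4732 | A_2..A_4: k=2: 0+2808+16·13·18=6552; k=3: 2496+0+16·12·18=5952 → min 5952 | A_3..A_5: k=3: 0+3888+13·12·18=6696; k=4: 2808+0+13·18·18=7020 → min 6696.
Length 4: A_1..A_4: k=1: 0+5952+13·16·18=9696; k=2: 2704+2808+13·13·18=8554; k=3: 4732+0+13·12·18=7540 → min 7540 | A_2..A_5: k=2: 0+6696+16·13·18=10440; k=3: 2496+3888+16·12·18=9840; k=4: 5952+0+16·18·18=11136 → min 9840.
Length 5: A_1..A_5: k=1: 0+9840+13·16·18=13584; k=2: 2704+6696+13·13·18=12442; k=3: 4732+3888+13·12·18=11428; k=4: 7540+0+13·18·18=11752 → min 11428.
Optimal parenthesization: (((A_1 × A_2) × A_3) × (A_4 × A_5)) with cost 11428.

11428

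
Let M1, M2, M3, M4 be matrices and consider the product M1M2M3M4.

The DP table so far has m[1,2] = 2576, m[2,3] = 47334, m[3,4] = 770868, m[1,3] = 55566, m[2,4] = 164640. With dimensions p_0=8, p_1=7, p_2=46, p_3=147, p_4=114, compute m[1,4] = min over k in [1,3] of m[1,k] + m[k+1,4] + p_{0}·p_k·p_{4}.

171024

m[1,4] = min over k∈[1,3] of m[1,k]+m[k+1,4]+p_{0}·p_k·p_{4}.
k=1: 0 + 164640 + 8·7·114 = 171024; k=2: 2576 + 770868 + 8·46·114 = 815396; k=3: 55566 + 0 + 8·147·114 = 189630.
Minimum: 171024 at k=1.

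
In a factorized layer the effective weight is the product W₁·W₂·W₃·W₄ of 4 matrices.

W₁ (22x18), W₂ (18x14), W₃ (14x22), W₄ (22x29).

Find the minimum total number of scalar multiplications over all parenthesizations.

Adjacent pairs: W₁W₂ = 22·18·14 = 5544; W₂W₃ = 18·14·22 = 5544; W₃W₄ = 14·22·29 = 8932.
Length 3: W₁..W₃: k=1: 0+5544+22·18·22=14256; k=2: 5544+0+22·14·22=12320 → min 12320 | W₂..W₄: k=2: 0+8932+18·14·29=16240; k=3: 5544+0+18·22·29=17028 → min 16240.
Length 4: W₁..W₄: k=1: 0+16240+22·18·29=27724; k=2: 5544+8932+22·14·29=23408; k=3: 12320+0+22·22·29=26356 → min 23408.
Optimal order: ((W₁·W₂)·(W₃·W₄)) with cost 23408.

23408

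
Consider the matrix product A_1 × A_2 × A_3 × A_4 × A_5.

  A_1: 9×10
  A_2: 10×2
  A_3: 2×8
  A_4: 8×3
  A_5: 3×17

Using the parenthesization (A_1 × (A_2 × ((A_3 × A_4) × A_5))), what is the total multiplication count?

(A_3 × A_4): 2×8 by 8×3 → 2×3, cost 2·8·3 = 48
((A_3 × A_4) × A_5): 2×3 by 3×17 → 2×17, cost 2·3·17 = 102; cumulative 150
(A_2 × ((A_3 × A_4) × A_5)): 10×2 by 2×17 → 10×17, cost 10·2·17 = 340; cumulative 490
(A_1 × (A_2 × ((A_3 × A_4) × A_5))): 9×10 by 10×17 → 9×17, cost 9·10·17 = 1530; cumulative 2020
Total: 2020 scalar multiplications.

2020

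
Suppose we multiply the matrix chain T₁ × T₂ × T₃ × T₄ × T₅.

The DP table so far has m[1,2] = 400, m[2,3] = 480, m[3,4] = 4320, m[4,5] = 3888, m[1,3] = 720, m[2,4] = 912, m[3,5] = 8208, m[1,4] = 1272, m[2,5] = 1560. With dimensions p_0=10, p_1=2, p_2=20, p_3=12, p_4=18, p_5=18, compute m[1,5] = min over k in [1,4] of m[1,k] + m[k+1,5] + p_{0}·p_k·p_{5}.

m[1,5] = min over k∈[1,4] of m[1,k]+m[k+1,5]+p_{0}·p_k·p_{5}.
k=1: 0 + 1560 + 10·2·18 = 1920; k=2: 400 + 8208 + 10·20·18 = 12208; k=3: 720 + 3888 + 10·12·18 = 6768; k=4: 1272 + 0 + 10·18·18 = 4512.
Minimum: 1920 at k=1.

1920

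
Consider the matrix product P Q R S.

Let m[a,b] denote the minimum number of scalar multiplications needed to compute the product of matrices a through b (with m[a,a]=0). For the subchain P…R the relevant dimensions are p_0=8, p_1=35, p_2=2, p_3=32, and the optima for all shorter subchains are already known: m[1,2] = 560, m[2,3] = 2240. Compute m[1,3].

1072

m[1,3] = min over k∈[1,2] of m[1,k]+m[k+1,3]+p_{0}·p_k·p_{3}.
k=1: 0 + 2240 + 8·35·32 = 11200; k=2: 560 + 0 + 8·2·32 = 1072.
Minimum: 1072 at k=2.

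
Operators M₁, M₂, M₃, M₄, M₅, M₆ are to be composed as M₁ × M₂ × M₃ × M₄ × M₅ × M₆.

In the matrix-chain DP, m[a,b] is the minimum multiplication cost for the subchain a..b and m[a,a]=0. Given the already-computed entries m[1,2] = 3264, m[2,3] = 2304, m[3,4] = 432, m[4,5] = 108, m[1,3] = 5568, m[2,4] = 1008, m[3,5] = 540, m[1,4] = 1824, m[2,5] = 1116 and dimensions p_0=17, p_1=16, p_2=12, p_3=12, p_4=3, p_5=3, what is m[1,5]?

1932

m[1,5] = min over k∈[1,4] of m[1,k]+m[k+1,5]+p_{0}·p_k·p_{5}.
k=1: 0 + 1116 + 17·16·3 = 1932; k=2: 3264 + 540 + 17·12·3 = 4416; k=3: 5568 + 108 + 17·12·3 = 6288; k=4: 1824 + 0 + 17·3·3 = 1977.
Minimum: 1932 at k=1.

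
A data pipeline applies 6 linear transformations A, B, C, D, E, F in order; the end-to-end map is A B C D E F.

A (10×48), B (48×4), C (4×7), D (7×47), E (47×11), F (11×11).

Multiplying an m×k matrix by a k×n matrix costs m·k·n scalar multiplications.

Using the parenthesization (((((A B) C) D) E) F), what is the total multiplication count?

(A B): 10×48 by 48×4 → 10×4, cost 10·48·4 = 1920
((A B) C): 10×4 by 4×7 → 10×7, cost 10·4·7 = 280; cumulative 2200
(((A B) C) D): 10×7 by 7×47 → 10×47, cost 10·7·47 = 3290; cumulative 5490
((((A B) C) D) E): 10×47 by 47×11 → 10×11, cost 10·47·11 = 5170; cumulative 10660
(((((A B) C) D) E) F): 10×11 by 11×11 → 10×11, cost 10·11·11 = 1210; cumulative 11870
Total: 11870 scalar multiplications.

11870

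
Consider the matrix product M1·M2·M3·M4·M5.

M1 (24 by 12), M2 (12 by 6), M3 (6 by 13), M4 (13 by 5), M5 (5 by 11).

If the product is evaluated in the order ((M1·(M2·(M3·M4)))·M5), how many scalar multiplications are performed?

(M3·M4): 6×13 by 13×5 → 6×5, cost 6·13·5 = 390
(M2·(M3·M4)): 12×6 by 6×5 → 12×5, cost 12·6·5 = 360; cumulative 750
(M1·(M2·(M3·M4))): 24×12 by 12×5 → 24×5, cost 24·12·5 = 1440; cumulative 2190
((M1·(M2·(M3·M4)))·M5): 24×5 by 5×11 → 24×11, cost 24·5·11 = 1320; cumulative 3510
Total: 3510 scalar multiplications.

3510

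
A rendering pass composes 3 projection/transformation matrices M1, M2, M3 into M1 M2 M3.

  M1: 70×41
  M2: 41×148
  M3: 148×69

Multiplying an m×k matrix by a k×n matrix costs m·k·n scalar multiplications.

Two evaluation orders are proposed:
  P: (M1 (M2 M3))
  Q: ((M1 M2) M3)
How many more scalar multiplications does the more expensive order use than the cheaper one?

522878

Order P = (M1 (M2 M3)): (M2 M3): 41×148 by 148×69 → 41×69, cost 41·148·69 = 418692; (M1 (M2 M3)): 70×41 by 41×69 → 70×69, cost 70·41·69 = 198030; cumulative 616722. Total 616722.
Order Q = ((M1 M2) M3): (M1 M2): 70×41 by 41×148 → 70×148, cost 70·41·148 = 424760; ((M1 M2) M3): 70×148 by 148×69 → 70×69, cost 70·148·69 = 714840; cumulative 1139600. Total 1139600.
Difference: |616722 − 1139600| = 522878.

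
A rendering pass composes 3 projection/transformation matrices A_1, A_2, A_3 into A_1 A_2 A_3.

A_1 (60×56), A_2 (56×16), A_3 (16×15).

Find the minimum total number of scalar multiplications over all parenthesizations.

63840

Order (A_1 (A_2 A_3)): (A_2 A_3): 56×16 by 16×15 → 56×15, cost 56·16·15 = 13440; (A_1 (A_2 A_3)): 60×56 by 56×15 → 60×15, cost 60·56·15 = 50400; cumulative 63840. Total 63840.
Order ((A_1 A_2) A_3): (A_1 A_2): 60×56 by 56×16 → 60×16, cost 60·56·16 = 53760; ((A_1 A_2) A_3): 60×16 by 16×15 → 60×15, cost 60·16·15 = 14400; cumulative 68160. Total 68160.
Minimum: 63840.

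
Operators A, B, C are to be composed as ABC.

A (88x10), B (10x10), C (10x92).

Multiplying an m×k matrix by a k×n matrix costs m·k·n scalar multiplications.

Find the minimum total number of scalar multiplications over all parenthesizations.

89760

Order (A(BC)): (BC): 10×10 by 10×92 → 10×92, cost 10·10·92 = 9200; (A(BC)): 88×10 by 10×92 → 88×92, cost 88·10·92 = 80960; cumulative 90160. Total 90160.
Order ((AB)C): (AB): 88×10 by 10×10 → 88×10, cost 88·10·10 = 8800; ((AB)C): 88×10 by 10×92 → 88×92, cost 88·10·92 = 80960; cumulative 89760. Total 89760.
Minimum: 89760.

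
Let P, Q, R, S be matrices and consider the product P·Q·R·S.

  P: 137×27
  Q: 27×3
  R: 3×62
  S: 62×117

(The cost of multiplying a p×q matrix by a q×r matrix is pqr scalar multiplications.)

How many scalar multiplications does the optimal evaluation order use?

80946

Adjacent pairs: PQ = 137·27·3 = 11097; QR = 27·3·62 = 5022; RS = 3·62·117 = 21762.
Length 3: P..R: k=1: 0+5022+137·27·62=234360; k=2: 11097+0+137·3·62=36579 → min 36579 | Q..S: k=2: 0+21762+27·3·117=31239; k=3: 5022+0+27·62·117=200880 → min 31239.
Length 4: P..S: k=1: 0+31239+137·27·117=464022; k=2: 11097+21762+137·3·117=80946; k=3: 36579+0+137·62·117=1030377 → min 80946.
Optimal order: ((P·Q)·(R·S)) with cost 80946.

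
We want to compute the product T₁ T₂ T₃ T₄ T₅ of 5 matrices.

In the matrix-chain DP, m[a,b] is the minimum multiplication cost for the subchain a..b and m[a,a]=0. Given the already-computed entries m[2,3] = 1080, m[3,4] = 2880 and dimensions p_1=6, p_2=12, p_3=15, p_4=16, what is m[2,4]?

m[2,4] = min over k∈[2,3] of m[2,k]+m[k+1,4]+p_{1}·p_k·p_{4}.
k=2: 0 + 2880 + 6·12·16 = 4032; k=3: 1080 + 0 + 6·15·16 = 2520.
Minimum: 2520 at k=3.

2520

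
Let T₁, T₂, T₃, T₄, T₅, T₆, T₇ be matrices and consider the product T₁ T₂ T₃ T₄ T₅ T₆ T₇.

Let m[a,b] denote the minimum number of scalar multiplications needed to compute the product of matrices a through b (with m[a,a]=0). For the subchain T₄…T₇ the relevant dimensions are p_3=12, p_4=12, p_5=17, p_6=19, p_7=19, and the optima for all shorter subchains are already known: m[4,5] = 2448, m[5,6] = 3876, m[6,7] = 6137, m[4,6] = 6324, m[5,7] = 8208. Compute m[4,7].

10656

m[4,7] = min over k∈[4,6] of m[4,k]+m[k+1,7]+p_{3}·p_k·p_{7}.
k=4: 0 + 8208 + 12·12·19 = 10944; k=5: 2448 + 6137 + 12·17·19 = 12461; k=6: 6324 + 0 + 12·19·19 = 10656.
Minimum: 10656 at k=6.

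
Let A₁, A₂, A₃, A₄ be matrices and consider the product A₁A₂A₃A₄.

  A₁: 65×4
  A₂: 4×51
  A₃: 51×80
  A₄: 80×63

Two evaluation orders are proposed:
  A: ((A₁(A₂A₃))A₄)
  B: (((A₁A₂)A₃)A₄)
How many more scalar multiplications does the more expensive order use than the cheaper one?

241340

Order A = ((A₁(A₂A₃))A₄): (A₂A₃): 4×51 by 51×80 → 4×80, cost 4·51·80 = 16320; (A₁(A₂A₃)): 65×4 by 4×80 → 65×80, cost 65·4·80 = 20800; cumulative 37120; ((A₁(A₂A₃))A₄): 65×80 by 80×63 → 65×63, cost 65·80·63 = 327600; cumulative 364720. Total 364720.
Order B = (((A₁A₂)A₃)A₄): (A₁A₂): 65×4 by 4×51 → 65×51, cost 65·4·51 = 13260; ((A₁A₂)A₃): 65×51 by 51×80 → 65×80, cost 65·51·80 = 265200; cumulative 278460; (((A₁A₂)A₃)A₄): 65×80 by 80×63 → 65×63, cost 65·80·63 = 327600; cumulative 606060. Total 606060.
Difference: |364720 − 606060| = 241340.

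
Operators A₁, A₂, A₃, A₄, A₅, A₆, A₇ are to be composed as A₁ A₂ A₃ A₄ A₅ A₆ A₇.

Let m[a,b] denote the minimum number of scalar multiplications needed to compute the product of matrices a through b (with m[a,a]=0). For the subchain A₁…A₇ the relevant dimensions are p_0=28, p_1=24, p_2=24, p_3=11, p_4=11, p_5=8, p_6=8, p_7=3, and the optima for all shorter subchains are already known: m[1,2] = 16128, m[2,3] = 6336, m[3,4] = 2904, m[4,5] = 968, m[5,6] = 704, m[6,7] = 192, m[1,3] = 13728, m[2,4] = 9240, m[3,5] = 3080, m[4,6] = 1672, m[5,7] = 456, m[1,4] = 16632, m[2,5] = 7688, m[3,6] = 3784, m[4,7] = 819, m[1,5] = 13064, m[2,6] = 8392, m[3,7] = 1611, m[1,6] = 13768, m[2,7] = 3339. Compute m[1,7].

5355

m[1,7] = min over k∈[1,6] of m[1,k]+m[k+1,7]+p_{0}·p_k·p_{7}.
k=1: 0 + 3339 + 28·24·3 = 5355; k=2: 16128 + 1611 + 28·24·3 = 19755; k=3: 13728 + 819 + 28·11·3 = 15471; k=4: 16632 + 456 + 28·11·3 = 18012; k=5: 13064 + 192 + 28·8·3 = 13928; k=6: 13768 + 0 + 28·8·3 = 14440.
Minimum: 5355 at k=1.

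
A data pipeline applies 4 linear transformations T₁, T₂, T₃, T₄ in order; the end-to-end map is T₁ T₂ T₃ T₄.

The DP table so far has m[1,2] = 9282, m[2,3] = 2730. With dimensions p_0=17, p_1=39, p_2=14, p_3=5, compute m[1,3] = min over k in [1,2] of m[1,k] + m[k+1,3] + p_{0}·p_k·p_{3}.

m[1,3] = min over k∈[1,2] of m[1,k]+m[k+1,3]+p_{0}·p_k·p_{3}.
k=1: 0 + 2730 + 17·39·5 = 6045; k=2: 9282 + 0 + 17·14·5 = 10472.
Minimum: 6045 at k=1.

6045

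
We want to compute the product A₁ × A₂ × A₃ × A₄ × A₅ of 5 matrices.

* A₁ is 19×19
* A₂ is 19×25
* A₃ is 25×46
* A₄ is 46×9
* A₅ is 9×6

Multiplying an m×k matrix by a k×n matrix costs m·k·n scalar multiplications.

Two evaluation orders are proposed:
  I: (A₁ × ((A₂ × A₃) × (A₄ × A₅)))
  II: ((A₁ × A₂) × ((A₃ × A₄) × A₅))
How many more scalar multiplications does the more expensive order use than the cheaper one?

Order I = (A₁ × ((A₂ × A₃) × (A₄ × A₅))): (A₂ × A₃): 19×25 by 25×46 → 19×46, cost 19·25·46 = 21850; (A₄ × A₅): 46×9 by 9×6 → 46×6, cost 46·9·6 = 2484; ((A₂ × A₃) × (A₄ × A₅)): 19×46 by 46×6 → 19×6, cost 19·46·6 = 5244; cumulative 29578; (A₁ × ((A₂ × A₃) × (A₄ × A₅))): 19×19 by 19×6 → 19×6, cost 19·19·6 = 2166; cumulative 31744. Total 31744.
Order II = ((A₁ × A₂) × ((A₃ × A₄) × A₅)): (A₁ × A₂): 19×19 by 19×25 → 19×25, cost 19·19·25 = 9025; (A₃ × A₄): 25×46 by 46×9 → 25×9, cost 25·46·9 = 10350; ((A₃ × A₄) × A₅): 25×9 by 9×6 → 25×6, cost 25·9·6 = 1350; cumulative 11700; ((A₁ × A₂) × ((A₃ × A₄) × A₅)): 19×25 by 25×6 → 19×6, cost 19·25·6 = 2850; cumulative 23575. Total 23575.
Difference: |31744 − 23575| = 8169.

8169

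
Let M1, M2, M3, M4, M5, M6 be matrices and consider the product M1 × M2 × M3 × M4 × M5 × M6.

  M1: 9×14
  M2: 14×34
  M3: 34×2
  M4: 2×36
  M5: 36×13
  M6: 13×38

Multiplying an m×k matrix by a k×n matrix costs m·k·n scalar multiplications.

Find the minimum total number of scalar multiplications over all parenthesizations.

3812

Adjacent pairs: M1M2 = 9·14·34 = 4284; M2M3 = 14·34·2 = 952; M3M4 = 34·2·36 = 2448; M4M5 = 2·36·13 = 936; M5M6 = 36·13·38 = 17784.
Length 3: M1..M3: k=1: 0+952+9·14·2=1204; k=2: 4284+0+9·34·2=4896 → min 1204 | M2..M4: k=2: 0+2448+14·34·36=19584; k=3: 952+0+14·2·36=1960 → min 1960 | M3..M5: k=3: 0+936+34·2·13=1820; k=4: 2448+0+34·36·13=18360 → min 1820 | M4..M6: k=4: 0+17784+2·36·38=20520; k=5: 936+0+2·13·38=1924 → min 1924.
Length 4: M1..M4: k=1: 0+1960+9·14·36=6496; k=2: 4284+2448+9·34·36=17748; k=3: 1204+0+9·2·36=1852 → min 1852 | M2..M5: k=2: 0+1820+14·34·13=8008; k=3: 952+936+14·2·13=2252; k=4: 1960+0+14·36·13=8512 → min 2252 | M3..M6: k=3: 0+1924+34·2·38=4508; k=4: 2448+17784+34·36·38=66744; k=5: 1820+0+34·13·38=18616 → min 4508.
Length 5: M1..M5: k=1: 0+2252+9·14·13=3890; k=2: 4284+1820+9·34·13=10082; k=3: 1204+936+9·2·13=2374; k=4: 1852+0+9·36·13=6064 → min 2374 | M2..M6: k=2: 0+4508+14·34·38=22596; k=3: 952+1924+14·2·38=3940; k=4: 1960+17784+14·36·38=38896; k=5: 2252+0+14·13·38=9168 → min 3940.
Length 6: M1..M6: k=1: 0+3940+9·14·38=8728; k=2: 4284+4508+9·34·38=20420; k=3: 1204+1924+9·2·38=3812; k=4: 1852+17784+9·36·38=31948; k=5: 2374+0+9·13·38=6820 → min 3812.
Optimal order: ((M1 × (M2 × M3)) × ((M4 × M5) × M6)) with cost 3812.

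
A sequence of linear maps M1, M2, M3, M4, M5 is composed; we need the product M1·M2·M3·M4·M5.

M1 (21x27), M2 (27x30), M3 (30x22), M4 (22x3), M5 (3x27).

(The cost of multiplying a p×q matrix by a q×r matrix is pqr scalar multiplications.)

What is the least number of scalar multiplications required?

7812

Adjacent pairs: M1M2 = 21·27·30 = 17010; M2M3 = 27·30·22 = 17820; M3M4 = 30·22·3 = 1980; M4M5 = 22·3·27 = 1782.
Length 3: M1..M3: k=1: 0+17820+21·27·22=30294; k=2: 17010+0+21·30·22=30870 → min 30294 | M2..M4: k=2: 0+1980+27·30·3=4410; k=3: 17820+0+27·22·3=19602 → min 4410 | M3..M5: k=3: 0+1782+30·22·27=19602; k=4: 1980+0+30·3·27=4410 → min 4410.
Length 4: M1..M4: k=1: 0+4410+21·27·3=6111; k=2: 17010+1980+21·30·3=20880; k=3: 30294+0+21·22·3=31680 → min 6111 | M2..M5: k=2: 0+4410+27·30·27=26280; k=3: 17820+1782+27·22·27=35640; k=4: 4410+0+27·3·27=6597 → min 6597.
Length 5: M1..M5: k=1: 0+6597+21·27·27=21906; k=2: 17010+4410+21·30·27=38430; k=3: 30294+1782+21·22·27=44550; k=4: 6111+0+21·3·27=7812 → min 7812.
Optimal order: ((M1·(M2·(M3·M4)))·M5) with cost 7812.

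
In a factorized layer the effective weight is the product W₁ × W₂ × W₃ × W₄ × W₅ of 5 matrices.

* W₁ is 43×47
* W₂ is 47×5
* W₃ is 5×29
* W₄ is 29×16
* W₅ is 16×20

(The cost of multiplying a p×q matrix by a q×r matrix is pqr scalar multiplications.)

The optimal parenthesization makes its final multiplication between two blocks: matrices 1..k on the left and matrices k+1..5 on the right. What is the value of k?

Adjacent pairs: W₁W₂ = 43·47·5 = 10105; W₂W₃ = 47·5·29 = 6815; W₃W₄ = 5·29·16 = 2320; W₄W₅ = 29·16·20 = 9280.
Length 3: W₁..W₃: k=1: 0+6815+43·47·29=65424; k=2: 10105+0+43·5·29=16340 → min 16340 | W₂..W₄: k=2: 0+2320+47·5·16=6080; k=3: 6815+0+47·29·16=28623 → min 6080 | W₃..W₅: k=3: 0+9280+5·29·20=12180; k=4: 2320+0+5·16·20=3920 → min 3920.
Length 4: W₁..W₄: k=1: 0+6080+43·47·16=38416; k=2: 10105+2320+43·5·16=15865; k=3: 16340+0+43·29·16=36292 → min 15865 | W₂..W₅: k=2: 0+3920+47·5·20=8620; k=3: 6815+9280+47·29·20=43355; k=4: 6080+0+47·16·20=21120 → min 8620.
Top-level splits: k=1: (W₁..W₁)·(W₂..W₅) → 0+8620+43·47·20 = 49040; k=2: (W₁..W₂)·(W₃..W₅) → 10105+3920+43·5·20 = 18325; k=3: (W₁..W₃)·(W₄..W₅) → 16340+9280+43·29·20 = 50560; k=4: (W₁..W₄)·(W₅..W₅) → 15865+0+43·16·20 = 29625.
Best split is after W₂, i.e. k = 2.

2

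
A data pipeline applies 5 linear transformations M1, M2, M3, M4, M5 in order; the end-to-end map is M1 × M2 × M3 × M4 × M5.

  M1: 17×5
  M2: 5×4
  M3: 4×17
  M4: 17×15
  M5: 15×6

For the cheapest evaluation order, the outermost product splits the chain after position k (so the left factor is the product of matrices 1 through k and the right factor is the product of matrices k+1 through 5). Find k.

Adjacent pairs: M1M2 = 17·5·4 = 340; M2M3 = 5·4·17 = 340; M3M4 = 4·17·15 = 1020; M4M5 = 17·15·6 = 1530.
Length 3: M1..M3: k=1: 0+340+17·5·17=1785; k=2: 340+0+17·4·17=1496 → min 1496 | M2..M4: k=2: 0+1020+5·4·15=1320; k=3: 340+0+5·17·15=1615 → min 1320 | M3..M5: k=3: 0+1530+4·17·6=1938; k=4: 1020+0+4·15·6=1380 → min 1380.
Length 4: M1..M4: k=1: 0+1320+17·5·15=2595; k=2: 340+1020+17·4·15=2380; k=3: 1496+0+17·17·15=5831 → min 2380 | M2..M5: k=2: 0+1380+5·4·6=1500; k=3: 340+1530+5·17·6=2380; k=4: 1320+0+5·15·6=1770 → min 1500.
Top-level splits: k=1: (M1..M1)·(M2..M5) → 0+1500+17·5·6 = 2010; k=2: (M1..M2)·(M3..M5) → 340+1380+17·4·6 = 2128; k=3: (M1..M3)·(M4..M5) → 1496+1530+17·17·6 = 4760; k=4: (M1..M4)·(M5..M5) → 2380+0+17·15·6 = 3910.
Best split is after M1, i.e. k = 1.

1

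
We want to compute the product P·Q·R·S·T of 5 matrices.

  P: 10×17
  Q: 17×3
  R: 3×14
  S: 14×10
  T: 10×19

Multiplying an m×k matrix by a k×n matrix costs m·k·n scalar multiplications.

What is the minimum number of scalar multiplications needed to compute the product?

2070

Adjacent pairs: PQ = 10·17·3 = 510; QR = 17·3·14 = 714; RS = 3·14·10 = 420; ST = 14·10·19 = 2660.
Length 3: P..R: k=1: 0+714+10·17·14=3094; k=2: 510+0+10·3·14=930 → min 930 | Q..S: k=2: 0+420+17·3·10=930; k=3: 714+0+17·14·10=3094 → min 930 | R..T: k=3: 0+2660+3·14·19=3458; k=4: 420+0+3·10·19=990 → min 990.
Length 4: P..S: k=1: 0+930+10·17·10=2630; k=2: 510+420+10·3·10=1230; k=3: 930+0+10·14·10=2330 → min 1230 | Q..T: k=2: 0+990+17·3·19=1959; k=3: 714+2660+17·14·19=7896; k=4: 930+0+17·10·19=4160 → min 1959.
Length 5: P..T: k=1: 0+1959+10·17·19=5189; k=2: 510+990+10·3·19=2070; k=3: 930+2660+10·14·19=6250; k=4: 1230+0+10·10·19=3130 → min 2070.
Optimal order: ((P·Q)·((R·S)·T)) with cost 2070.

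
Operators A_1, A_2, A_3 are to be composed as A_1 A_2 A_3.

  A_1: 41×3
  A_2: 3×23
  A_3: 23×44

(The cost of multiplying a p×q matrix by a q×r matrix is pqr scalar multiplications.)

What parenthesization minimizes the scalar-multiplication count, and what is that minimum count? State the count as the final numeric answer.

(A_1 (A_2 A_3)): cost 8448.
((A_1 A_2) A_3): cost 44321.
Optimal: (A_1 (A_2 A_3)) with cost 8448.

8448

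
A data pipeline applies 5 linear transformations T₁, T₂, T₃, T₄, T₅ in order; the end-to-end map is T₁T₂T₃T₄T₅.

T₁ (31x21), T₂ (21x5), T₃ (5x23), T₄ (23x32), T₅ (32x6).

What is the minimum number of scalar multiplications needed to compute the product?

8825

Adjacent pairs: T₁T₂ = 31·21·5 = 3255; T₂T₃ = 21·5·23 = 2415; T₃T₄ = 5·23·32 = 3680; T₄T₅ = 23·32·6 = 4416.
Length 3: T₁..T₃: k=1: 0+2415+31·21·23=17388; k=2: 3255+0+31·5·23=6820 → min 6820 | T₂..T₄: k=2: 0+3680+21·5·32=7040; k=3: 2415+0+21·23·32=17871 → min 7040 | T₃..T₅: k=3: 0+4416+5·23·6=5106; k=4: 3680+0+5·32·6=4640 → min 4640.
Length 4: T₁..T₄: k=1: 0+7040+31·21·32=27872; k=2: 3255+3680+31·5·32=11895; k=3: 6820+0+31·23·32=29636 → min 11895 | T₂..T₅: k=2: 0+4640+21·5·6=5270; k=3: 2415+4416+21·23·6=9729; k=4: 7040+0+21·32·6=11072 → min 5270.
Length 5: T₁..T₅: k=1: 0+5270+31·21·6=9176; k=2: 3255+4640+31·5·6=8825; k=3: 6820+4416+31·23·6=15514; k=4: 11895+0+31·32·6=17847 → min 8825.
Optimal order: ((T₁T₂)((T₃T₄)T₅)) with cost 8825.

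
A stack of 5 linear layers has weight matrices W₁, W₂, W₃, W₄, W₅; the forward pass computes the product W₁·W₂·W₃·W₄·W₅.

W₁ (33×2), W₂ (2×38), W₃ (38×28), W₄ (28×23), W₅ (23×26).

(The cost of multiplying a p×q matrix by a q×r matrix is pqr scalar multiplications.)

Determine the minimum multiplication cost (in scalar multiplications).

6328

Adjacent pairs: W₁W₂ = 33·2·38 = 2508; W₂W₃ = 2·38·28 = 2128; W₃W₄ = 38·28·23 = 24472; W₄W₅ = 28·23·26 = 16744.
Length 3: W₁..W₃: k=1: 0+2128+33·2·28=3976; k=2: 2508+0+33·38·28=37620 → min 3976 | W₂..W₄: k=2: 0+24472+2·38·23=26220; k=3: 2128+0+2·28·23=3416 → min 3416 | W₃..W₅: k=3: 0+16744+38·28·26=44408; k=4: 24472+0+38·23·26=47196 → min 44408.
Length 4: W₁..W₄: k=1: 0+3416+33·2·23=4934; k=2: 2508+24472+33·38·23=55822; k=3: 3976+0+33·28·23=25228 → min 4934 | W₂..W₅: k=2: 0+44408+2·38·26=46384; k=3: 2128+16744+2·28·26=20328; k=4: 3416+0+2·23·26=4612 → min 4612.
Length 5: W₁..W₅: k=1: 0+4612+33·2·26=6328; k=2: 2508+44408+33·38·26=79520; k=3: 3976+16744+33·28·26=44744; k=4: 4934+0+33·23·26=24668 → min 6328.
Optimal order: (W₁·(((W₂·W₃)·W₄)·W₅)) with cost 6328.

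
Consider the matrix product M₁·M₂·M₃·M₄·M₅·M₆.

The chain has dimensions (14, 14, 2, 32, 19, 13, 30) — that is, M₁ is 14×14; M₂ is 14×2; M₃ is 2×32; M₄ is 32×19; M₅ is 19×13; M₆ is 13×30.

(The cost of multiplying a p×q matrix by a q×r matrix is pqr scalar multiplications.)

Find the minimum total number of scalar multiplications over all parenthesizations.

Adjacent pairs: M₁M₂ = 14·14·2 = 392; M₂M₃ = 14·2·32 = 896; M₃M₄ = 2·32·19 = 1216; M₄M₅ = 32·19·13 = 7904; M₅M₆ = 19·13·30 = 7410.
Length 3: M₁..M₃: k=1: 0+896+14·14·32=7168; k=2: 392+0+14·2·32=1288 → min 1288 | M₂..M₄: k=2: 0+1216+14·2·19=1748; k=3: 896+0+14·32·19=9408 → min 1748 | M₃..M₅: k=3: 0+7904+2·32·13=8736; k=4: 1216+0+2·19·13=1710 → min 1710 | M₄..M₆: k=4: 0+7410+32·19·30=25650; k=5: 7904+0+32·13·30=20384 → min 20384.
Length 4: M₁..M₄: k=1: 0+1748+14·14·19=5472; k=2: 392+1216+14·2·19=2140; k=3: 1288+0+14·32·19=9800 → min 2140 | M₂..M₅: k=2: 0+1710+14·2·13=2074; k=3: 896+7904+14·32·13=14624; k=4: 1748+0+14·19·13=5206 → min 2074 | M₃..M₆: k=3: 0+20384+2·32·30=22304; k=4: 1216+7410+2·19·30=9766; k=5: 1710+0+2·13·30=2490 → min 2490.
Length 5: M₁..M₅: k=1: 0+2074+14·14·13=4622; k=2: 392+1710+14·2·13=2466; k=3: 1288+7904+14·32·13=15016; k=4: 2140+0+14·19·13=5598 → min 2466 | M₂..M₆: k=2: 0+2490+14·2·30=3330; k=3: 896+20384+14·32·30=34720; k=4: 1748+7410+14·19·30=17138; k=5: 2074+0+14·13·30=7534 → min 3330.
Length 6: M₁..M₆: k=1: 0+3330+14·14·30=9210; k=2: 392+2490+14·2·30=3722; k=3: 1288+20384+14·32·30=35112; k=4: 2140+7410+14·19·30=17530; k=5: 2466+0+14·13·30=7926 → min 3722.
Optimal order: ((M₁·M₂)·(((M₃·M₄)·M₅)·M₆)) with cost 3722.

3722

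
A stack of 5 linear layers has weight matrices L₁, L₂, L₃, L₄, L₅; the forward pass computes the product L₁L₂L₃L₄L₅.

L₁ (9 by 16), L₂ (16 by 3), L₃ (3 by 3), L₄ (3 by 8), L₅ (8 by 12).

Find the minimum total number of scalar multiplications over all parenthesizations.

Adjacent pairs: L₁L₂ = 9·16·3 = 432; L₂L₃ = 16·3·3 = 144; L₃L₄ = 3·3·8 = 72; L₄L₅ = 3·8·12 = 288.
Length 3: L₁..L₃: k=1: 0+144+9·16·3=576; k=2: 432+0+9·3·3=513 → min 513 | L₂..L₄: k=2: 0+72+16·3·8=456; k=3: 144+0+16·3·8=528 → min 456 | L₃..L₅: k=3: 0+288+3·3·12=396; k=4: 72+0+3·8·12=360 → min 360.
Length 4: L₁..L₄: k=1: 0+456+9·16·8=1608; k=2: 432+72+9·3·8=720; k=3: 513+0+9·3·8=729 → min 720 | L₂..L₅: k=2: 0+360+16·3·12=936; k=3: 144+288+16·3·12=1008; k=4: 456+0+16·8·12=1992 → min 936.
Length 5: L₁..L₅: k=1: 0+936+9·16·12=2664; k=2: 432+360+9·3·12=1116; k=3: 513+288+9·3·12=1125; k=4: 720+0+9·8·12=1584 → min 1116.
Optimal order: ((L₁L₂)((L₃L₄)L₅)) with cost 1116.

1116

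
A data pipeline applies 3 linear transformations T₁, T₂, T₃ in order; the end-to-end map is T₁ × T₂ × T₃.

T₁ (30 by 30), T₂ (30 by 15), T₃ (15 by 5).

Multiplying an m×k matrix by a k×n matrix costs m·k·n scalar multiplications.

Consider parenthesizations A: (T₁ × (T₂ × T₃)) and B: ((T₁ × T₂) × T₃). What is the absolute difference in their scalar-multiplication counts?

Order A = (T₁ × (T₂ × T₃)): (T₂ × T₃): 30×15 by 15×5 → 30×5, cost 30·15·5 = 2250; (T₁ × (T₂ × T₃)): 30×30 by 30×5 → 30×5, cost 30·30·5 = 4500; cumulative 6750. Total 6750.
Order B = ((T₁ × T₂) × T₃): (T₁ × T₂): 30×30 by 30×15 → 30×15, cost 30·30·15 = 13500; ((T₁ × T₂) × T₃): 30×15 by 15×5 → 30×5, cost 30·15·5 = 2250; cumulative 15750. Total 15750.
Difference: |6750 − 15750| = 9000.

9000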